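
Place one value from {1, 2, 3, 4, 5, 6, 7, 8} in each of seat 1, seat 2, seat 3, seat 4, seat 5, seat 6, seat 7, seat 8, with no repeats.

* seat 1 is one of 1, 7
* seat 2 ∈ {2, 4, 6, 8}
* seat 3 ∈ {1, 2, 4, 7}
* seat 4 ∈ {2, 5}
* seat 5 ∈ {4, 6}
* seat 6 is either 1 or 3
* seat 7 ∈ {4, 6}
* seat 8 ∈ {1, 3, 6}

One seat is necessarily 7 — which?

Among the 8 variables, 5 fits only seat 4 (and all 8 values in {1, 2, 3, 4, 5, 6, 7, 8} must be used), so seat 4 = 5.
Among the 7 still-open variables, 8 fits only seat 2 (and all 7 values in {1, 2, 3, 4, 6, 7, 8} must be used), so seat 2 = 8.
Among the 6 still-open variables, 2 fits only seat 3 (and all 6 values in {1, 2, 3, 4, 6, 7} must be used), so seat 3 = 2.
The 5 still-open variables draw from only 5 values {1, 3, 4, 6, 7}, so each is used; only seat 1 can be 7, hence seat 1 = 7.

seat 1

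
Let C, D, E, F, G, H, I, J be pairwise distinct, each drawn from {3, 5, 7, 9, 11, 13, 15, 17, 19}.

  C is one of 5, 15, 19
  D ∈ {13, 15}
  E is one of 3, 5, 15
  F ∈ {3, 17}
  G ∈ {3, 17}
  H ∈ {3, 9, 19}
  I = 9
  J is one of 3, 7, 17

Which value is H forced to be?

19

I has just one choice, so I = 9. Eliminate 9 elsewhere: H.
The 7 still-open variables draw from only 7 values {3, 5, 7, 13, 15, 17, 19}, so each is used; only J can be 7, hence J = 7.
Among the 6 still-open variables, 13 fits only D (and all 6 values in {3, 5, 13, 15, 17, 19} must be used), so D = 13.
The 2 variables F and G are confined to {3, 17}, which locks those values in; drop them from E, H.
So H = 19.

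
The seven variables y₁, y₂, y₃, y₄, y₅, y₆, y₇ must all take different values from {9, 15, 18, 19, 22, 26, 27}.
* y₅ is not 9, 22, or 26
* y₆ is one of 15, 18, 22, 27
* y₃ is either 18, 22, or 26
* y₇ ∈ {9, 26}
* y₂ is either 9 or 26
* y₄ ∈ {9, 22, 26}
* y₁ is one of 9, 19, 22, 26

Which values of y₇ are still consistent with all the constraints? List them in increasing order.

9, 26

y₂ and y₇ between them cover only {9, 26} — a naked pair. Remove those values from y₁, y₃, y₄.
y₄'s domain is down to {22}, so y₄ = 22. So y₁, y₃, y₆ can't be 22.
y₁'s domain is down to {19}, so y₁ = 19. So y₅ can't be 19.
That leaves y₃ = 18. Eliminate 18 elsewhere: y₅, y₆.
No further eliminations apply; y₇ can still be any of 9, 26.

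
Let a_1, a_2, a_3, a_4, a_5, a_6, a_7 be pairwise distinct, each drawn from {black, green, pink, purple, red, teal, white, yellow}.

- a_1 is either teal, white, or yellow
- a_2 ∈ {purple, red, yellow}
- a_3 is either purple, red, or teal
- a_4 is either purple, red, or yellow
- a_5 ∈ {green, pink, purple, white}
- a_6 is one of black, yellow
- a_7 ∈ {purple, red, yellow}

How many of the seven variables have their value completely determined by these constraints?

a_2, a_4, a_7 between them cover only {purple, red, yellow} — a naked triple. Remove those values from a_1, a_3, a_5, a_6.
a_3 must be teal (only option left). So a_1 can't be teal.
a_6 must be black (only option left).
That leaves a_1 = white. Remove white from a_5.
Determined: a_1=white, a_3=teal, a_6=black. The other variables each still have more than one consistent value. That makes 3.

3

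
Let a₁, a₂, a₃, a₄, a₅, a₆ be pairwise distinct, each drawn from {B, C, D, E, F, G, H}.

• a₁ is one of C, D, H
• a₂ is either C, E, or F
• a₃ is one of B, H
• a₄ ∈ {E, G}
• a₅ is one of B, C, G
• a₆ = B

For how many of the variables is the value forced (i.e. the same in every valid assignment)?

2

a₆ must be B (only option left). Eliminate B elsewhere: a₃, a₅.
That leaves a₃ = H. Remove H from a₁.
Determined: a₃=H, a₆=B. The other variables each still have more than one consistent value. That makes 2.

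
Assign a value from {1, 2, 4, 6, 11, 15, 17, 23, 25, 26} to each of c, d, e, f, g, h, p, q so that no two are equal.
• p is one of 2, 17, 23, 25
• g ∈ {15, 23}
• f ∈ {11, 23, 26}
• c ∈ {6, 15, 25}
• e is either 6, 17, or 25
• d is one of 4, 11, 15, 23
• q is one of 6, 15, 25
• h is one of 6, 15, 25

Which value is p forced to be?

The 3 variables c, h, q are confined to {6, 15, 25}, which locks those values in; drop them from d, e, g, p.
e has just one choice, so e = 17. Eliminate 17 elsewhere: p.
g has just one choice, so g = 23. So d, f, p can't be 23.
So p = 2.

2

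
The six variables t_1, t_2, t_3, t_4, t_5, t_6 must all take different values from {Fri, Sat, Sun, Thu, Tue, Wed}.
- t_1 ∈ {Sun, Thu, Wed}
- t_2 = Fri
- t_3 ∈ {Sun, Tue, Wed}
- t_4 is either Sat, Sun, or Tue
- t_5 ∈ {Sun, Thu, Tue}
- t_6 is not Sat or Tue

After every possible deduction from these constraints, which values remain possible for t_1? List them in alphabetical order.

Sun, Thu, Wed

t_2's domain is down to {Fri}, so t_2 = Fri. Strike Fri from t_6.
Among the 5 still-open variables, Sat fits only t_4 (and all 5 values in {Sat, Sun, Thu, Tue, Wed} must be used), so t_4 = Sat.
No further eliminations apply; t_1 can still be any of Sun, Thu, Wed.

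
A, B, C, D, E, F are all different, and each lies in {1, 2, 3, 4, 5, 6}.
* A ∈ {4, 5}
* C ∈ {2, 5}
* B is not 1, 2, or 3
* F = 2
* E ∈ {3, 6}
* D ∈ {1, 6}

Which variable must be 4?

F's domain is down to {2}, so F = 2. So C can't be 2.
C's domain is down to {5}, so C = 5. Strike 5 from A, B.
So 4 goes to A.

A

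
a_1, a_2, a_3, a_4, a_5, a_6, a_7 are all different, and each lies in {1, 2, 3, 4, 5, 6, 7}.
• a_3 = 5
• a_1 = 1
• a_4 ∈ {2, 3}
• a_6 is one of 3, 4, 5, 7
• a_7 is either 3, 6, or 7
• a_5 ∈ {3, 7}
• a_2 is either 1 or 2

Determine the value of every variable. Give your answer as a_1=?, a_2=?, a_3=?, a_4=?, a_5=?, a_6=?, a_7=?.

a_1 must be 1 (only option left). So a_2 can't be 1.
That leaves a_2 = 2. So a_4 can't be 2.
a_3's domain is down to {5}, so a_3 = 5. Remove 5 from a_6.
a_4 must be 3 (only option left). So a_5, a_6, a_7 can't be 3.
a_5's domain is down to {7}, so a_5 = 7. Strike 7 from a_6, a_7.
a_6 has just one choice, so a_6 = 4.
a_7 has just one choice, so a_7 = 6.

a_1=1, a_2=2, a_3=5, a_4=3, a_5=7, a_6=4, a_7=6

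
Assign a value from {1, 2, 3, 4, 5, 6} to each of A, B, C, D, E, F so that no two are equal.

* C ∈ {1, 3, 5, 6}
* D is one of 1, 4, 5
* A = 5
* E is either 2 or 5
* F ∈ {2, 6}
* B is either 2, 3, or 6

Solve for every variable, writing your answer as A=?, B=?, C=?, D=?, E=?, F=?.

A's domain is down to {5}, so A = 5. Eliminate 5 elsewhere: C, D, E.
That leaves E = 2. Eliminate 2 elsewhere: B, F.
F has just one choice, so F = 6. Eliminate 6 elsewhere: B, C.
B must be 3 (only option left). Strike 3 from C.
C must be 1 (only option left). Remove 1 from D.
That leaves D = 4.

A=5, B=3, C=1, D=4, E=2, F=6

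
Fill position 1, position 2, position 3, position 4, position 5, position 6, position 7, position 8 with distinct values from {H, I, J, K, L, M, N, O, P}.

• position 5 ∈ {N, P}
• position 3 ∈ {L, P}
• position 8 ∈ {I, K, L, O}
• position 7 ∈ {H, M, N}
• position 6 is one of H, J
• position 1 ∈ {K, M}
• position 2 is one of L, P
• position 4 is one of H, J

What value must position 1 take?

K

position 2 and position 3 share exactly the 2 values {L, P}; by pigeonhole those values go to them, so strike L, P from position 5, position 8.
position 5 must be N (only option left). Remove N from position 7.
position 4 and position 6 between them cover only {H, J} — a naked pair. Remove those values from position 7.
position 7 has just one choice, so position 7 = M. So position 1 can't be M.
So position 1 = K.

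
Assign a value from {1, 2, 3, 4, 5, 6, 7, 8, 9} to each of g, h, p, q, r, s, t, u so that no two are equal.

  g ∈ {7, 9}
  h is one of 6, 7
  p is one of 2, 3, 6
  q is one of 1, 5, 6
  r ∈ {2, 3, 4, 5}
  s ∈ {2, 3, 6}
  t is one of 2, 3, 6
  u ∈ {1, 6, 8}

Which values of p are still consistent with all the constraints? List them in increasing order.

The 3 variables p, s, t are confined to {2, 3, 6}, which locks those values in; drop them from h, q, r, u.
That leaves h = 7. Eliminate 7 elsewhere: g.
g must be 9 (only option left).
No further eliminations apply; p can still be any of 2, 3, 6.

2, 3, 6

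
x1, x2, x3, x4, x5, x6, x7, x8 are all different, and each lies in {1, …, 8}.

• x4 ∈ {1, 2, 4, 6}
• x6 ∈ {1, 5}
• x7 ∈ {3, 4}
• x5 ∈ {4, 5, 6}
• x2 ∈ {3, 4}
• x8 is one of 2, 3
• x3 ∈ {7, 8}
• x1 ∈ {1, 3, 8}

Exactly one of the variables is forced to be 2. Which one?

Among the 8 variables, 7 fits only x3 (and all 8 values in {1, 2, 3, 4, 5, 6, 7, 8} must be used), so x3 = 7.
The 7 still-open variables draw from only 7 values {1, 2, 3, 4, 5, 6, 8}, so each is used; only x1 can be 8, hence x1 = 8.
The 2 variables x2 and x7 are confined to {3, 4}, which locks those values in; drop them from x4, x5, x8.
So 2 goes to x8.

x8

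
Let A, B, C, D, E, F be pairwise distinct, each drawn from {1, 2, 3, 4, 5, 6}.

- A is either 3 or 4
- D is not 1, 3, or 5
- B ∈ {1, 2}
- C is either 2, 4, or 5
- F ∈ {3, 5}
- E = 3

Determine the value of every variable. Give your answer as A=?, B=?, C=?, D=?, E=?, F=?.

A=4, B=1, C=2, D=6, E=3, F=5

E must be 3 (only option left). Remove 3 from A, F.
That leaves F = 5. Remove 5 from C.
That leaves A = 4. Strike 4 from C, D.
C's domain is down to {2}, so C = 2. So B, D can't be 2.
D has just one choice, so D = 6.
B's domain is down to {1}, so B = 1.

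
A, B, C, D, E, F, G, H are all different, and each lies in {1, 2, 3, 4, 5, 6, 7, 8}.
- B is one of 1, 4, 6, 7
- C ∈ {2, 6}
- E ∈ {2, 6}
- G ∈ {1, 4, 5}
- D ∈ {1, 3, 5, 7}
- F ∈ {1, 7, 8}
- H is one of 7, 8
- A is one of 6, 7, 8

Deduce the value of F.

The 8 variables together cover exactly {1, 2, 3, 4, 5, 6, 7, 8} — 8 values for 8 variables — and 3 appears only in D's list, so D = 3.
Among the 7 still-open variables, 5 fits only G (and all 7 values in {1, 2, 4, 5, 6, 7, 8} must be used), so G = 5.
Among the 6 still-open variables, 4 fits only B (and all 6 values in {1, 2, 4, 6, 7, 8} must be used), so B = 4.
The 5 still-open variables draw from only 5 values {1, 2, 6, 7, 8}, so each is used; only F can be 1, hence F = 1.

1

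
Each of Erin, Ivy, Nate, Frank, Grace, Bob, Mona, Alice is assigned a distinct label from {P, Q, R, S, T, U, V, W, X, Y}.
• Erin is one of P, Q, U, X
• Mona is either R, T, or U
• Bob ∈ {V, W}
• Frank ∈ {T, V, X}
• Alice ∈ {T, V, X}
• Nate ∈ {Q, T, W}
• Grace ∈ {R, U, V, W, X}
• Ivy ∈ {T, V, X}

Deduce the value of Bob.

The 8 variables draw from only 8 values {P, Q, R, T, U, V, W, X}, so each is used; only Erin can be P, hence Erin = P.
The 7 still-open variables draw from only 7 values {Q, R, T, U, V, W, X}, so each is used; only Nate can be Q, hence Nate = Q.
The 3 variables Ivy, Frank, Alice are confined to {T, V, X}, which locks those values in; drop them from Grace, Bob, Mona.
So Bob = W.

W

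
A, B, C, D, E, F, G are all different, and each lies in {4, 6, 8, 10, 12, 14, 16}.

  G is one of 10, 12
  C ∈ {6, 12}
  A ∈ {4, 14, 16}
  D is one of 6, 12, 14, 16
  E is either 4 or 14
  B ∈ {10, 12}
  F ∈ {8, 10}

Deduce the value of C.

6

The 7 variables draw from only 7 values {4, 6, 8, 10, 12, 14, 16}, so each is used; only F can be 8, hence F = 8.
The 2 variables B and G are confined to {10, 12}, which locks those values in; drop them from C, D.
So C = 6.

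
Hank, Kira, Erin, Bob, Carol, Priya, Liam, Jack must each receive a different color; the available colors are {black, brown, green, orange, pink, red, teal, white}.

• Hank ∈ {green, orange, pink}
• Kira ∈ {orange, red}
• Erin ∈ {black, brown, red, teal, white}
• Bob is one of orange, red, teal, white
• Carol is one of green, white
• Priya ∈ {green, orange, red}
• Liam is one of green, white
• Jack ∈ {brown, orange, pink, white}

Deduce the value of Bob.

The 8 variables draw from only 8 values {black, brown, green, orange, pink, red, teal, white}, so each is used; only Erin can be black, hence Erin = black.
The 7 still-open variables together cover exactly {brown, green, orange, pink, red, teal, white} — 7 values for 7 variables — and brown appears only in Jack's list, so Jack = brown.
The 6 still-open variables together cover exactly {green, orange, pink, red, teal, white} — 6 values for 6 variables — and pink appears only in Hank's list, so Hank = pink.
The 5 still-open variables draw from only 5 values {green, orange, red, teal, white}, so each is used; only Bob can be teal, hence Bob = teal.

teal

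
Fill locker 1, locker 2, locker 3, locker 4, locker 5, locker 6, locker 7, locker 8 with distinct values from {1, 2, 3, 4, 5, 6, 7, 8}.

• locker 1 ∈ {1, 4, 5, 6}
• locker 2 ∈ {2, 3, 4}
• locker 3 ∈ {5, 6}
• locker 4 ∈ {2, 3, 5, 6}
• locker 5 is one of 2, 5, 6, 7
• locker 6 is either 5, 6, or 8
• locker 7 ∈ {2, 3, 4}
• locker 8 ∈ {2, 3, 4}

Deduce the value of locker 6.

8

The 8 variables together cover exactly {1, 2, 3, 4, 5, 6, 7, 8} — 8 values for 8 variables — and 1 appears only in locker 1's list, so locker 1 = 1.
The 7 still-open variables draw from only 7 values {2, 3, 4, 5, 6, 7, 8}, so each is used; only locker 5 can be 7, hence locker 5 = 7.
The 6 still-open variables draw from only 6 values {2, 3, 4, 5, 6, 8}, so each is used; only locker 6 can be 8, hence locker 6 = 8.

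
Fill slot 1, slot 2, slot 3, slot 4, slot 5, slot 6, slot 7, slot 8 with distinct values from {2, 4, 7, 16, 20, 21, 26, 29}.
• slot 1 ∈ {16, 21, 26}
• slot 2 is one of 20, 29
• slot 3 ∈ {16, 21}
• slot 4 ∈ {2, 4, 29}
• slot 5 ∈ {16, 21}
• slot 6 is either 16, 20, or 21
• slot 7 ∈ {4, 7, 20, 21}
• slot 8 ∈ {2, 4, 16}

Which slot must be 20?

slot 6

The 8 variables draw from only 8 values {2, 4, 7, 16, 20, 21, 26, 29}, so each is used; only slot 7 can be 7, hence slot 7 = 7.
The 7 still-open variables together cover exactly {2, 4, 16, 20, 21, 26, 29} — 7 values for 7 variables — and 26 appears only in slot 1's list, so slot 1 = 26.
slot 3 and slot 5 between them cover only {16, 21} — a naked pair. Remove those values from slot 6, slot 8.
So 20 goes to slot 6.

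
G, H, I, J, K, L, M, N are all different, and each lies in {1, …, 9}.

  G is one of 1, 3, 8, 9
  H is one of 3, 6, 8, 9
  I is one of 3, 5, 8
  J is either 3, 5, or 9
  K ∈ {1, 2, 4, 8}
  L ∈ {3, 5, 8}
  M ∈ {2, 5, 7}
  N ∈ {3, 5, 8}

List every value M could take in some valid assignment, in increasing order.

I, L, N share exactly the 3 values {3, 5, 8}; by pigeonhole those values go to them, so strike 3, 5, 8 from G, H, J, K, M.
That leaves J = 9. Strike 9 from G, H.
G's domain is down to {1}, so G = 1. So K can't be 1.
That leaves H = 6.
No further eliminations apply; M can still be any of 2, 7.

2, 7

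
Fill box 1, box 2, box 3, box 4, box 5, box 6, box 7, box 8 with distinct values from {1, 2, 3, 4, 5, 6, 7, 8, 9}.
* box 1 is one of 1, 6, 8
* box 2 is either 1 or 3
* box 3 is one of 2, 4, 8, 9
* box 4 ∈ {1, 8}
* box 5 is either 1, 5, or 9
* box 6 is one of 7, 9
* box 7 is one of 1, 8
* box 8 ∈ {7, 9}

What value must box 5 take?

5

box 4 and box 7 between them cover only {1, 8} — a naked pair. Remove those values from box 1, box 2, box 3, box 5.
box 1's domain is down to {6}, so box 1 = 6.
box 2 has just one choice, so box 2 = 3.
The 2 variables box 6 and box 8 are confined to {7, 9}, which locks those values in; drop them from box 3, box 5.
So box 5 = 5.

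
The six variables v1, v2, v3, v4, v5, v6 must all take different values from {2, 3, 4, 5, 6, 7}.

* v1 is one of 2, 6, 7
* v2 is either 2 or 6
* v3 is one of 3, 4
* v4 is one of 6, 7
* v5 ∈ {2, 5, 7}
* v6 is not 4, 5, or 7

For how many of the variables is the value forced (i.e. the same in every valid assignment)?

Among the 6 variables, 4 fits only v3 (and all 6 values in {2, 3, 4, 5, 6, 7} must be used), so v3 = 4.
The 5 still-open variables draw from only 5 values {2, 3, 5, 6, 7}, so each is used; only v6 can be 3, hence v6 = 3.
Among the 4 still-open variables, 5 fits only v5 (and all 4 values in {2, 5, 6, 7} must be used), so v5 = 5.
Determined: v3=4, v5=5, v6=3. The other variables each still have more than one consistent value. That makes 3.

3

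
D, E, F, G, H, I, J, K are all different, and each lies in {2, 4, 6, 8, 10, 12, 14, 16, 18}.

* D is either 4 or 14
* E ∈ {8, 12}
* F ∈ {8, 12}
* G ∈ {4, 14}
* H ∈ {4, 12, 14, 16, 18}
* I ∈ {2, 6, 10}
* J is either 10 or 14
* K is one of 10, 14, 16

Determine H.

D and G between them cover only {4, 14} — a naked pair. Remove those values from H, J, K.
J's domain is down to {10}, so J = 10. So I, K can't be 10.
K's domain is down to {16}, so K = 16. Strike 16 from H.
The 2 variables E and F are confined to {8, 12}, which locks those values in; drop them from H.
So H = 18.

18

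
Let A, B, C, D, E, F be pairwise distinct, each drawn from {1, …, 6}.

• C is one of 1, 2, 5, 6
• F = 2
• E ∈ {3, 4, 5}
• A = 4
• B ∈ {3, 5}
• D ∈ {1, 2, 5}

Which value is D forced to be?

A has just one choice, so A = 4. Strike 4 from E.
F must be 2 (only option left). Eliminate 2 elsewhere: C, D.
Among the 4 still-open variables, 6 fits only C (and all 4 values in {1, 3, 5, 6} must be used), so C = 6.
The 3 still-open variables together cover exactly {1, 3, 5} — 3 values for 3 variables — and 1 appears only in D's list, so D = 1.

1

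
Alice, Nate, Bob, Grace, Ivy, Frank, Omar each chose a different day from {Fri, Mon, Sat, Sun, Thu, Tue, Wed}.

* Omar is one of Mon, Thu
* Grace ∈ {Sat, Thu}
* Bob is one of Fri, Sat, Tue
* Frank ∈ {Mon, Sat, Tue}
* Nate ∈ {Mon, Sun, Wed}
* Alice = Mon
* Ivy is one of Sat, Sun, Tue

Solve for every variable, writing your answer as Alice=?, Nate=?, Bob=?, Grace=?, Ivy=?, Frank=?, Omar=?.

Alice must be Mon (only option left). Eliminate Mon elsewhere: Nate, Frank, Omar.
Omar's domain is down to {Thu}, so Omar = Thu. Eliminate Thu elsewhere: Grace.
That leaves Grace = Sat. So Bob, Ivy, Frank can't be Sat.
Frank has just one choice, so Frank = Tue. Eliminate Tue elsewhere: Bob, Ivy.
Bob's domain is down to {Fri}, so Bob = Fri.
Ivy has just one choice, so Ivy = Sun. Eliminate Sun elsewhere: Nate.
Nate's domain is down to {Wed}, so Nate = Wed.

Alice=Mon, Nate=Wed, Bob=Fri, Grace=Sat, Ivy=Sun, Frank=Tue, Omar=Thu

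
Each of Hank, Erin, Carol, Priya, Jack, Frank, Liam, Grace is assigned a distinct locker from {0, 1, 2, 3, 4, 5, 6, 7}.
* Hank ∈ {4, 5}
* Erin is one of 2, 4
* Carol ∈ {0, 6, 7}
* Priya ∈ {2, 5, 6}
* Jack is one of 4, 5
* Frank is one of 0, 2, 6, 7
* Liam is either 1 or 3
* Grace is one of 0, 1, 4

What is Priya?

6

The 8 variables draw from only 8 values {0, 1, 2, 3, 4, 5, 6, 7}, so each is used; only Liam can be 3, hence Liam = 3.
Among the 7 still-open variables, 1 fits only Grace (and all 7 values in {0, 1, 2, 4, 5, 6, 7} must be used), so Grace = 1.
Hank and Jack share exactly the 2 values {4, 5}; by pigeonhole those values go to them, so strike 4, 5 from Erin, Priya.
That leaves Erin = 2. Remove 2 from Priya, Frank.
So Priya = 6.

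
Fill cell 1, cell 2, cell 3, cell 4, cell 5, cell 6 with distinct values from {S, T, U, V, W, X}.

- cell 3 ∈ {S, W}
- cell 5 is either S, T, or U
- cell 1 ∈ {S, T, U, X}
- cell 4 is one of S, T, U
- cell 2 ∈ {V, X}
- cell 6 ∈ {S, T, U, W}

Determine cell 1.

The 6 variables together cover exactly {S, T, U, V, W, X} — 6 values for 6 variables — and V appears only in cell 2's list, so cell 2 = V.
Among the 5 still-open variables, X fits only cell 1 (and all 5 values in {S, T, U, W, X} must be used), so cell 1 = X.

X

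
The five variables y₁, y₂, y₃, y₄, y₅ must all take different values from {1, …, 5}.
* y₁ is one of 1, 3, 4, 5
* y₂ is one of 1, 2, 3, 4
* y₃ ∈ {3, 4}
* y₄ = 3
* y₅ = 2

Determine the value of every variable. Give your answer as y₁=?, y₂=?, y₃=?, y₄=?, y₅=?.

y₁=5, y₂=1, y₃=4, y₄=3, y₅=2

y₄ has just one choice, so y₄ = 3. Strike 3 from y₁, y₂, y₃.
y₅'s domain is down to {2}, so y₅ = 2. Remove 2 from y₂.
That leaves y₃ = 4. Strike 4 from y₁, y₂.
y₂ has just one choice, so y₂ = 1. So y₁ can't be 1.
y₁ must be 5 (only option left).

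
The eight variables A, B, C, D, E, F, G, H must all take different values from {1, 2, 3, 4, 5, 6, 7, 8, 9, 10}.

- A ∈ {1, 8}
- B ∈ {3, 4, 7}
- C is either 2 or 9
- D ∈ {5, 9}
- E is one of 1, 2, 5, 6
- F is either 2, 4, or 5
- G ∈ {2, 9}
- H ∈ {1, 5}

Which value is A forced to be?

8

C and G between them cover only {2, 9} — a naked pair. Remove those values from D, E, F.
D has just one choice, so D = 5. Strike 5 from E, F, H.
F must be 4 (only option left). Strike 4 from B.
H has just one choice, so H = 1. Remove 1 from A, E.
So A = 8.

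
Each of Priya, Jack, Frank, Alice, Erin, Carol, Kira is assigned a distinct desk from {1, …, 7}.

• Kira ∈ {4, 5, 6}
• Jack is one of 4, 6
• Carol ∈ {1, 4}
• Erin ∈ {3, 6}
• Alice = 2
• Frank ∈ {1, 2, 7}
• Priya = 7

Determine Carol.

4

Priya's domain is down to {7}, so Priya = 7. Eliminate 7 elsewhere: Frank.
Alice's domain is down to {2}, so Alice = 2. Eliminate 2 elsewhere: Frank.
Frank's domain is down to {1}, so Frank = 1. Strike 1 from Carol.
So Carol = 4.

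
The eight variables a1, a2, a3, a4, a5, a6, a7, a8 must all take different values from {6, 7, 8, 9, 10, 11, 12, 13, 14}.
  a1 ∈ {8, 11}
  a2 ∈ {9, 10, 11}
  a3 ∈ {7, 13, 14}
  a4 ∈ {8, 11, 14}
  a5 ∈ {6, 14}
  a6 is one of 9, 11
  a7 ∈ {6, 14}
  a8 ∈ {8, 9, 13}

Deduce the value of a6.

9

The 8 variables draw from only 8 values {6, 7, 8, 9, 10, 11, 13, 14}, so each is used; only a3 can be 7, hence a3 = 7.
Among the 7 still-open variables, 10 fits only a2 (and all 7 values in {6, 8, 9, 10, 11, 13, 14} must be used), so a2 = 10.
The 6 still-open variables draw from only 6 values {6, 8, 9, 11, 13, 14}, so each is used; only a8 can be 13, hence a8 = 13.
The 5 still-open variables together cover exactly {6, 8, 9, 11, 14} — 5 values for 5 variables — and 9 appears only in a6's list, so a6 = 9.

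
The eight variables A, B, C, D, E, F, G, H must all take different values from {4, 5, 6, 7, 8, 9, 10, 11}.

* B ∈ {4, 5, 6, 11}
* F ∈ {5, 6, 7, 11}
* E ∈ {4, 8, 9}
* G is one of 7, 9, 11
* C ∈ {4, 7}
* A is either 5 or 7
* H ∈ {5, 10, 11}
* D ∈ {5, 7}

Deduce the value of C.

4

Among the 8 variables, 8 fits only E (and all 8 values in {4, 5, 6, 7, 8, 9, 10, 11} must be used), so E = 8.
The 7 still-open variables together cover exactly {4, 5, 6, 7, 9, 10, 11} — 7 values for 7 variables — and 9 appears only in G's list, so G = 9.
The 6 still-open variables draw from only 6 values {4, 5, 6, 7, 10, 11}, so each is used; only H can be 10, hence H = 10.
A and D share exactly the 2 values {5, 7}; by pigeonhole those values go to them, so strike 5, 7 from B, C, F.
So C = 4.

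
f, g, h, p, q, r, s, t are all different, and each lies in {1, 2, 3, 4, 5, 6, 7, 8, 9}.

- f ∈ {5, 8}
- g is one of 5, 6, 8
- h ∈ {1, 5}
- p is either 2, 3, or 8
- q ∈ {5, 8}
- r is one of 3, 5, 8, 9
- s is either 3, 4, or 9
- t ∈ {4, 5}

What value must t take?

4

Among the 8 variables, 1 fits only h (and all 8 values in {1, 2, 3, 4, 5, 6, 8, 9} must be used), so h = 1.
Among the 7 still-open variables, 2 fits only p (and all 7 values in {2, 3, 4, 5, 6, 8, 9} must be used), so p = 2.
The 6 still-open variables draw from only 6 values {3, 4, 5, 6, 8, 9}, so each is used; only g can be 6, hence g = 6.
The 2 variables f and q are confined to {5, 8}, which locks those values in; drop them from r, t.
So t = 4.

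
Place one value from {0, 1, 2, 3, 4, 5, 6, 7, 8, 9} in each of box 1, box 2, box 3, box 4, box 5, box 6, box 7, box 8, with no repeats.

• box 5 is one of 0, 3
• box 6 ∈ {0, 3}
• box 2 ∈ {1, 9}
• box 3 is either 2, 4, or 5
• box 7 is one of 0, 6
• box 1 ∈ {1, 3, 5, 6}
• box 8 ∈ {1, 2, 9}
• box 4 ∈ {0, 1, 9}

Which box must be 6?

The 8 variables together cover exactly {0, 1, 2, 3, 4, 5, 6, 9} — 8 values for 8 variables — and 4 appears only in box 3's list, so box 3 = 4.
Among the 7 still-open variables, 2 fits only box 8 (and all 7 values in {0, 1, 2, 3, 5, 6, 9} must be used), so box 8 = 2.
The 6 still-open variables draw from only 6 values {0, 1, 3, 5, 6, 9}, so each is used; only box 1 can be 5, hence box 1 = 5.
The 5 still-open variables together cover exactly {0, 1, 3, 6, 9} — 5 values for 5 variables — and 6 appears only in box 7's list, so box 7 = 6.

box 7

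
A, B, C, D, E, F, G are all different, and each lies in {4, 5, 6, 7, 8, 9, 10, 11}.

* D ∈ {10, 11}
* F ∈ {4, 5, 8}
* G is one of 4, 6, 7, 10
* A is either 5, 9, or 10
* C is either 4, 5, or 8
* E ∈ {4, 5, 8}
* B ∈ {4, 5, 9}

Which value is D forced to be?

11

The 3 variables C, E, F are confined to {4, 5, 8}, which locks those values in; drop them from A, B, G.
B's domain is down to {9}, so B = 9. Remove 9 from A.
A must be 10 (only option left). Remove 10 from D, G.
So D = 11.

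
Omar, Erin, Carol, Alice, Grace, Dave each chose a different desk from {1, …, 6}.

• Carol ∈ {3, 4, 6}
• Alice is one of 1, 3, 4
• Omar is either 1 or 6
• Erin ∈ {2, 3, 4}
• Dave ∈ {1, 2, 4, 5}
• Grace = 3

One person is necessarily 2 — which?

Grace's domain is down to {3}, so Grace = 3. Eliminate 3 elsewhere: Erin, Carol, Alice.
The 5 still-open variables together cover exactly {1, 2, 4, 5, 6} — 5 values for 5 variables — and 5 appears only in Dave's list, so Dave = 5.
Among the 4 still-open variables, 2 fits only Erin (and all 4 values in {1, 2, 4, 6} must be used), so Erin = 2.

Erin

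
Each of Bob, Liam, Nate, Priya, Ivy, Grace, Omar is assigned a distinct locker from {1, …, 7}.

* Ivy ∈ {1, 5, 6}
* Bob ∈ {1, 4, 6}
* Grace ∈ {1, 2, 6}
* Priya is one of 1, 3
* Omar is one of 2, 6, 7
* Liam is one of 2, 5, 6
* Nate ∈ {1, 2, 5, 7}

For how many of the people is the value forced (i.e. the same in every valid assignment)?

The 7 variables together cover exactly {1, 2, 3, 4, 5, 6, 7} — 7 values for 7 variables — and 3 appears only in Priya's list, so Priya = 3.
The 6 still-open variables draw from only 6 values {1, 2, 4, 5, 6, 7}, so each is used; only Bob can be 4, hence Bob = 4.
Determined: Bob=4, Priya=3. The other people each still have more than one consistent value. That makes 2.

2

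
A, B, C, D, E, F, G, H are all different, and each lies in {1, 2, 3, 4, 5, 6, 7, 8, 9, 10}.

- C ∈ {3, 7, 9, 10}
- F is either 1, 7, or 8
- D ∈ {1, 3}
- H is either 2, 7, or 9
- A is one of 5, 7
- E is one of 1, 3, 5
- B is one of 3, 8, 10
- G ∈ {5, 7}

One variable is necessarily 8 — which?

F

The 8 variables together cover exactly {1, 2, 3, 5, 7, 8, 9, 10} — 8 values for 8 variables — and 2 appears only in H's list, so H = 2.
Among the 7 still-open variables, 9 fits only C (and all 7 values in {1, 3, 5, 7, 8, 9, 10} must be used), so C = 9.
The 6 still-open variables draw from only 6 values {1, 3, 5, 7, 8, 10}, so each is used; only B can be 10, hence B = 10.
The 5 still-open variables together cover exactly {1, 3, 5, 7, 8} — 5 values for 5 variables — and 8 appears only in F's list, so F = 8.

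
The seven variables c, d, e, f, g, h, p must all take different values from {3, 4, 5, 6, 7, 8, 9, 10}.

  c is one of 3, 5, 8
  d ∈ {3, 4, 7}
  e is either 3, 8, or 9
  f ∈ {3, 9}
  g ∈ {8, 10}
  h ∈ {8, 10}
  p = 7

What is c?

p has just one choice, so p = 7. So d can't be 7.
The 6 still-open variables draw from only 6 values {3, 4, 5, 8, 9, 10}, so each is used; only d can be 4, hence d = 4.
The 5 still-open variables draw from only 5 values {3, 5, 8, 9, 10}, so each is used; only c can be 5, hence c = 5.

5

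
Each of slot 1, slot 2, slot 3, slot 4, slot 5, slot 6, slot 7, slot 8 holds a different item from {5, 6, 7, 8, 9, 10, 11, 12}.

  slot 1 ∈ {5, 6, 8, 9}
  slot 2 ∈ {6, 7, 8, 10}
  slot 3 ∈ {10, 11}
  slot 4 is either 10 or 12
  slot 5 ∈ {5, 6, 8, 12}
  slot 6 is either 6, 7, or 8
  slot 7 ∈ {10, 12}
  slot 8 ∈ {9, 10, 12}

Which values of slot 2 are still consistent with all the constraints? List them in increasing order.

The 8 variables together cover exactly {5, 6, 7, 8, 9, 10, 11, 12} — 8 values for 8 variables — and 11 appears only in slot 3's list, so slot 3 = 11.
The 2 variables slot 4 and slot 7 are confined to {10, 12}, which locks those values in; drop them from slot 2, slot 5, slot 8.
slot 8 has just one choice, so slot 8 = 9. Strike 9 from slot 1.
No further eliminations apply; slot 2 can still be any of 6, 7, 8.

6, 7, 8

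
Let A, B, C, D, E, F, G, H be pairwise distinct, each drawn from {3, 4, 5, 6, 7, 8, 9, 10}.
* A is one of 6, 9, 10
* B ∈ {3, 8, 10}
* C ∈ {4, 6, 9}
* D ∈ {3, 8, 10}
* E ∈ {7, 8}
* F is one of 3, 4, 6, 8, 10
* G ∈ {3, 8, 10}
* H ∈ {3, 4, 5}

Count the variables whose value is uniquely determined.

2

The 8 variables together cover exactly {3, 4, 5, 6, 7, 8, 9, 10} — 8 values for 8 variables — and 5 appears only in H's list, so H = 5.
The 7 still-open variables draw from only 7 values {3, 4, 6, 7, 8, 9, 10}, so each is used; only E can be 7, hence E = 7.
B, D, G share exactly the 3 values {3, 8, 10}; by pigeonhole those values go to them, so strike 3, 8, 10 from A, F.
Determined: E=7, H=5. The other variables each still have more than one consistent value. That makes 2.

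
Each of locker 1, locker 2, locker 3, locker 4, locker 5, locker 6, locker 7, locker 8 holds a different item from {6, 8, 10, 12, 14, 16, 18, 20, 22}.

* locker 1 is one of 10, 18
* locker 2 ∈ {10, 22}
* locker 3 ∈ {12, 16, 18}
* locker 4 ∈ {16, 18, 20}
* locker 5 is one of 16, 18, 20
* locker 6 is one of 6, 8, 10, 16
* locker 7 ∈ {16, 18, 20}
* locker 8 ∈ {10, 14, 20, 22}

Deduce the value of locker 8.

14

The 3 variables locker 4, locker 5, locker 7 are confined to {16, 18, 20}, which locks those values in; drop them from locker 1, locker 3, locker 6, locker 8.
locker 1's domain is down to {10}, so locker 1 = 10. Remove 10 from locker 2, locker 6, locker 8.
locker 2's domain is down to {22}, so locker 2 = 22. Remove 22 from locker 8.
So locker 8 = 14.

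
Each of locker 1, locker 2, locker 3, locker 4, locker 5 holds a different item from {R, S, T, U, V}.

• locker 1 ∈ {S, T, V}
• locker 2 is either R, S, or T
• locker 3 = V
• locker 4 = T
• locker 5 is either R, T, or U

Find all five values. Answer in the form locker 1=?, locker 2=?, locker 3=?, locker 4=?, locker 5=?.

locker 3's domain is down to {V}, so locker 3 = V. Remove V from locker 1.
locker 4 has just one choice, so locker 4 = T. Eliminate T elsewhere: locker 1, locker 2, locker 5.
locker 1 has just one choice, so locker 1 = S. Remove S from locker 2.
That leaves locker 2 = R. So locker 5 can't be R.
locker 5 has just one choice, so locker 5 = U.

locker 1=S, locker 2=R, locker 3=V, locker 4=T, locker 5=U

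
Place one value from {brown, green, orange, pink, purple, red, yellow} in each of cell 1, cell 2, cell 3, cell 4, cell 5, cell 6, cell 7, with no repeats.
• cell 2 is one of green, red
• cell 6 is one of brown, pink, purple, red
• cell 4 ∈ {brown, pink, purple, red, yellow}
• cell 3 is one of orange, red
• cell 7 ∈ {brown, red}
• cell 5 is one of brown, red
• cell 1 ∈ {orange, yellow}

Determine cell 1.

The 7 variables together cover exactly {brown, green, orange, pink, purple, red, yellow} — 7 values for 7 variables — and green appears only in cell 2's list, so cell 2 = green.
The 2 variables cell 5 and cell 7 are confined to {brown, red}, which locks those values in; drop them from cell 3, cell 4, cell 6.
cell 3 has just one choice, so cell 3 = orange. So cell 1 can't be orange.
So cell 1 = yellow.

yellow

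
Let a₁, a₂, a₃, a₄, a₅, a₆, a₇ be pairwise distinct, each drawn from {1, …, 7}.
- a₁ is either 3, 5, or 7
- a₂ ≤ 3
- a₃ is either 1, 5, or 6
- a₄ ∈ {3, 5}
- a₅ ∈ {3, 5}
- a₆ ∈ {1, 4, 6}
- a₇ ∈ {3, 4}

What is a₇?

4

Among the 7 variables, 2 fits only a₂ (and all 7 values in {1, 2, 3, 4, 5, 6, 7} must be used), so a₂ = 2.
Among the 6 still-open variables, 7 fits only a₁ (and all 6 values in {1, 3, 4, 5, 6, 7} must be used), so a₁ = 7.
a₄ and a₅ between them cover only {3, 5} — a naked pair. Remove those values from a₃, a₇.
So a₇ = 4.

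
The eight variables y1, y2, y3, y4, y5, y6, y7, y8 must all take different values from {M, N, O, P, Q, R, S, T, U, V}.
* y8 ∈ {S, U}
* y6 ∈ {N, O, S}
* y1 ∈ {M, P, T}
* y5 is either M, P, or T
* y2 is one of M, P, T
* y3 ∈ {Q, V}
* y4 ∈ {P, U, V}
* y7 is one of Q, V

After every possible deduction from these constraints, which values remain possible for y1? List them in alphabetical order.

M, P, T

y3 and y7 between them cover only {Q, V} — a naked pair. Remove those values from y4.
y1, y2, y5 between them cover only {M, P, T} — a naked triple. Remove those values from y4.
y4 has just one choice, so y4 = U. Remove U from y8.
y8 has just one choice, so y8 = S. Strike S from y6.
No further eliminations apply; y1 can still be any of M, P, T.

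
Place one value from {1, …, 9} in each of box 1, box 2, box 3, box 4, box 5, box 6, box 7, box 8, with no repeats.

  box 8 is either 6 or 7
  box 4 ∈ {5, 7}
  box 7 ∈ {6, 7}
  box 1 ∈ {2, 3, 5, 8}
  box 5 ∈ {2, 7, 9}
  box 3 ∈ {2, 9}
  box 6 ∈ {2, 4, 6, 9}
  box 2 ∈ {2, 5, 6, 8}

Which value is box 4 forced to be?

5

The 8 variables draw from only 8 values {2, 3, 4, 5, 6, 7, 8, 9}, so each is used; only box 1 can be 3, hence box 1 = 3.
The 7 still-open variables draw from only 7 values {2, 4, 5, 6, 7, 8, 9}, so each is used; only box 6 can be 4, hence box 6 = 4.
Among the 6 still-open variables, 8 fits only box 2 (and all 6 values in {2, 5, 6, 7, 8, 9} must be used), so box 2 = 8.
Among the 5 still-open variables, 5 fits only box 4 (and all 5 values in {2, 5, 6, 7, 9} must be used), so box 4 = 5.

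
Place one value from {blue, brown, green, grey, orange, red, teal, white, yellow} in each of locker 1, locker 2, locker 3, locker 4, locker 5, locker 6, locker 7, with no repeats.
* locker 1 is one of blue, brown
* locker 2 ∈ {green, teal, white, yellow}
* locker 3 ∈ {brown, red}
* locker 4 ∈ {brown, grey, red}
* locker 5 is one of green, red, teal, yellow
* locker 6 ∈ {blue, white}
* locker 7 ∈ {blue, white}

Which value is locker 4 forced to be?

grey

locker 6 and locker 7 share exactly the 2 values {blue, white}; by pigeonhole those values go to them, so strike blue, white from locker 1, locker 2.
locker 1 has just one choice, so locker 1 = brown. Eliminate brown elsewhere: locker 3, locker 4.
locker 3 has just one choice, so locker 3 = red. Strike red from locker 4, locker 5.
So locker 4 = grey.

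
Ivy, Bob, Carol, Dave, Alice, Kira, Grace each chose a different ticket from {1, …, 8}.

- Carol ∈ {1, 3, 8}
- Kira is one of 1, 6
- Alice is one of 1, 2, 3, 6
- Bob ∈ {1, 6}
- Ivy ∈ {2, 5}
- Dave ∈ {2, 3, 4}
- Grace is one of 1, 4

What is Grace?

Among the 7 variables, 5 fits only Ivy (and all 7 values in {1, 2, 3, 4, 5, 6, 8} must be used), so Ivy = 5.
The 6 still-open variables together cover exactly {1, 2, 3, 4, 6, 8} — 6 values for 6 variables — and 8 appears only in Carol's list, so Carol = 8.
The 2 variables Bob and Kira are confined to {1, 6}, which locks those values in; drop them from Alice, Grace.
So Grace = 4.

4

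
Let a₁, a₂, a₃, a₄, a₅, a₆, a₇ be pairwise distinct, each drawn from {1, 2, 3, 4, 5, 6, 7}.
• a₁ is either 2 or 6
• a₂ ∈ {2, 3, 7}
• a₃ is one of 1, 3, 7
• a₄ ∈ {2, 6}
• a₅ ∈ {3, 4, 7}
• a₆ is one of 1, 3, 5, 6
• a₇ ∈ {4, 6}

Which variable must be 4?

The 7 variables together cover exactly {1, 2, 3, 4, 5, 6, 7} — 7 values for 7 variables — and 5 appears only in a₆'s list, so a₆ = 5.
Among the 6 still-open variables, 1 fits only a₃ (and all 6 values in {1, 2, 3, 4, 6, 7} must be used), so a₃ = 1.
a₁ and a₄ share exactly the 2 values {2, 6}; by pigeonhole those values go to them, so strike 2, 6 from a₂, a₇.
So 4 goes to a₇.

a₇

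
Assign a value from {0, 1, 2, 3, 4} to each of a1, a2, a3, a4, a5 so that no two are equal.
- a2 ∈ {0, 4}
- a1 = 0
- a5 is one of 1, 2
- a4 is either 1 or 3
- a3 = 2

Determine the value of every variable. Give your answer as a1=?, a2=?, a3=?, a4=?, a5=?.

a1 must be 0 (only option left). So a2 can't be 0.
That leaves a2 = 4.
a3 must be 2 (only option left). So a5 can't be 2.
That leaves a5 = 1. Remove 1 from a4.
That leaves a4 = 3.

a1=0, a2=4, a3=2, a4=3, a5=1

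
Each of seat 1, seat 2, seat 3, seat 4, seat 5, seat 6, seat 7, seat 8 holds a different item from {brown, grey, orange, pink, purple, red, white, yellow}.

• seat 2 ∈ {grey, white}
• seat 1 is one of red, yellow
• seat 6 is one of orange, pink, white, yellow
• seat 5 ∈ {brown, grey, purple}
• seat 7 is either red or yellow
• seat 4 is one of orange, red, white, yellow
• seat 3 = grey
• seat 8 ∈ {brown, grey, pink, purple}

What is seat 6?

seat 3 has just one choice, so seat 3 = grey. Strike grey from seat 2, seat 5, seat 8.
seat 2 must be white (only option left). Remove white from seat 4, seat 6.
The 2 variables seat 1 and seat 7 are confined to {red, yellow}, which locks those values in; drop them from seat 4, seat 6.
seat 4's domain is down to {orange}, so seat 4 = orange. Remove orange from seat 6.
So seat 6 = pink.

pink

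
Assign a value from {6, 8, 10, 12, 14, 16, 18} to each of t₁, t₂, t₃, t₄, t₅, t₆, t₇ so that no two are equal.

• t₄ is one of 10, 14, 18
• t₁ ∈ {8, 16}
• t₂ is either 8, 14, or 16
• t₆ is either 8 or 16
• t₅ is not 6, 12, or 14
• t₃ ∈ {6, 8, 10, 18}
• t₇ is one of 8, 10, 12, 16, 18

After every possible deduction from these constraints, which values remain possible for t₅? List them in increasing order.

The 7 variables together cover exactly {6, 8, 10, 12, 14, 16, 18} — 7 values for 7 variables — and 6 appears only in t₃'s list, so t₃ = 6.
The 6 still-open variables draw from only 6 values {8, 10, 12, 14, 16, 18}, so each is used; only t₇ can be 12, hence t₇ = 12.
t₁ and t₆ between them cover only {8, 16} — a naked pair. Remove those values from t₂, t₅.
t₂ has just one choice, so t₂ = 14. Remove 14 from t₄.
No further eliminations apply; t₅ can still be any of 10, 18.

10, 18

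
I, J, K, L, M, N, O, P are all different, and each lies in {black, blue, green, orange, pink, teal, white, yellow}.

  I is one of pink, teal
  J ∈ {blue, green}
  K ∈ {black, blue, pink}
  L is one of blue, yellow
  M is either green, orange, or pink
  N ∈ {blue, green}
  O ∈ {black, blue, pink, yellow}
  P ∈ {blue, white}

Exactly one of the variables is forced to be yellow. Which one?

Among the 8 variables, orange fits only M (and all 8 values in {black, blue, green, orange, pink, teal, white, yellow} must be used), so M = orange.
The 7 still-open variables draw from only 7 values {black, blue, green, pink, teal, white, yellow}, so each is used; only I can be teal, hence I = teal.
Among the 6 still-open variables, white fits only P (and all 6 values in {black, blue, green, pink, white, yellow} must be used), so P = white.
J and N share exactly the 2 values {blue, green}; by pigeonhole those values go to them, so strike blue, green from K, L, O.
So yellow goes to L.

L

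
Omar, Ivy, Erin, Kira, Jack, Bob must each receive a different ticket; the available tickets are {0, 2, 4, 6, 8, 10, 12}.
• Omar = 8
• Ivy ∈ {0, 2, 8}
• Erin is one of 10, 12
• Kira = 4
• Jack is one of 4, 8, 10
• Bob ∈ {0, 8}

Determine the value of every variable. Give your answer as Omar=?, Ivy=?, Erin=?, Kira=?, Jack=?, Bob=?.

Omar's domain is down to {8}, so Omar = 8. Strike 8 from Ivy, Jack, Bob.
That leaves Kira = 4. Strike 4 from Jack.
Jack has just one choice, so Jack = 10. Eliminate 10 elsewhere: Erin.
Bob has just one choice, so Bob = 0. Remove 0 from Ivy.
Ivy has just one choice, so Ivy = 2.
Erin must be 12 (only option left).

Omar=8, Ivy=2, Erin=12, Kira=4, Jack=10, Bob=0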